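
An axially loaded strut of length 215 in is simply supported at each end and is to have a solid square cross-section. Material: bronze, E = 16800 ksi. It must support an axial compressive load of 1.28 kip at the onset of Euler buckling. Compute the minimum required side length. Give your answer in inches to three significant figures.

a ≈ 1.44 in

L_e = K·L = 1 × 215 = 215.0 in
Required I = P_cr·L_e²/(π²E) = 1.280×10^3 × 215.0² / (π² × 1.68×10^7) = 0.3568 in⁴
Solid square: I = a⁴/12  ⇒  a = (12I)^(1/4) = (12×0.3568)^(1/4) = 1.44 in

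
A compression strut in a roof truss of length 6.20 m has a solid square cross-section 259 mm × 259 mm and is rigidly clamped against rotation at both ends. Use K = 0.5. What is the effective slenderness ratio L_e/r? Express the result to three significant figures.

λ ≈ 41.5

For a square r = a/√12 = 259/√12 = 74.77 mm
L_e = K·L = 0.5 × 6.20 m = 3.100 m = 3100.0 mm
λ = L_e / r_min = 3100.0 / 74.77 = 41.5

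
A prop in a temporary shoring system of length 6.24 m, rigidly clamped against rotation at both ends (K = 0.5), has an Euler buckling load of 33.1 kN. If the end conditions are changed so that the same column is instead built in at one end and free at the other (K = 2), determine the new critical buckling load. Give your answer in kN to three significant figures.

P_cr ≈ 2.07 kN

P_cr ∝ 1/K², so P_cr,new = P_cr,old × (K_old/K_new)² = 33.1 × (0.5/2)²
= 33.1 × 0.06250 = 2.07 kN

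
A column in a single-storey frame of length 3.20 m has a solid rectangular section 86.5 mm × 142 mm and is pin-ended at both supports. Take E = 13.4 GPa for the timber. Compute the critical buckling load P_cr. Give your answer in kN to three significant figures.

Buckling occurs about the weak axis: I_min = h·b³/12 with b = 86.5 mm (the shorter side).
I_min = 142×86.5³/12 = 7.659×10^6 mm⁴
I = 7.659×10^6 mm⁴ = 7.659×10^-6 m⁴
Effective length L_e = K·L = 1 × 3.20 = 3.200 m
P_cr = π²EI / L_e² = π² × 13.4×10⁹ × 7.659×10^-6 / 3.200² = 9.891×10^4 N

P_cr ≈ 98.9 kN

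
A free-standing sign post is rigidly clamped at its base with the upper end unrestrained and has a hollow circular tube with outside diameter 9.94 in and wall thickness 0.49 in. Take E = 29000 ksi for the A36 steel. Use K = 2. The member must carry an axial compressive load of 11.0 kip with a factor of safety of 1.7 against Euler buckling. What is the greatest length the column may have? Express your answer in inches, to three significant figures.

L_max ≈ 789 in

Inner diameter d_i = 9.94 − 2×0.49 = 8.960 in
I = π(d_o⁴ − d_i⁴)/64 = π(9.94⁴ − 8.960⁴)/64 = 162.8 in⁴
Required critical load P_cr = n·P = 1.7 × 11.0 = 18.70 kip = 1.870×10^4 lb
From P_cr = π²EI/(K·L)²:  L = (1/K)·√(π²EI/P_cr) = (1/2)·√(π²×2.90×10^7×162.8/1.870×10^4)
L = 789 in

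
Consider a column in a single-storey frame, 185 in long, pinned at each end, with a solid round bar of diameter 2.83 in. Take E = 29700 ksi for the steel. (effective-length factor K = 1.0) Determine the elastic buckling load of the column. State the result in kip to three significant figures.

P_cr ≈ 27.0 kip

I = πd⁴/64 = π×2.83⁴/64 = 3.149 in⁴
Effective length L_e = K·L = 1 × 185 = 185.0 in
P_cr = π²EI / L_e² = π² × 29700×10³ × 3.149 / 185.0² = 2.697×10^4 lb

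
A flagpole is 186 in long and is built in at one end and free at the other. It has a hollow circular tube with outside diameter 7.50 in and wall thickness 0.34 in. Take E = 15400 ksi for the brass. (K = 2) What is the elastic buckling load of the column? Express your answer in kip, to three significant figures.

P_cr ≈ 53.9 kip

Inner diameter d_i = 7.50 − 2×0.34 = 6.820 in
I = π(d_o⁴ − d_i⁴)/64 = π(7.50⁴ − 6.820⁴)/64 = 49.12 in⁴
Effective length L_e = K·L = 2 × 186 = 372.0 in
P_cr = π²EI / L_e² = π² × 15400×10³ × 49.12 / 372.0² = 5.395×10^4 lb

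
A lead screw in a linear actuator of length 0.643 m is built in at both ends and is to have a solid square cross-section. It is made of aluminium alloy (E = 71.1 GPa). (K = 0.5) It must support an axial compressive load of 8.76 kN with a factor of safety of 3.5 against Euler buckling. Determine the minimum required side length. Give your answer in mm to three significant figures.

Required P_cr = n·P = 3.5 × 8.76 = 30.66 kN
L_e = K·L = 0.5 × 0.643 = 0.3215 m
Required I = P_cr·L_e²/(π²E) = 3.066×10^4 × 0.3215² / (π² × 7.11×10^10) = 4.516×10^-9 m⁴
I_req = 4.516×10^3 mm⁴
Solid square: I = a⁴/12  ⇒  a = (12I)^(1/4) = (12×4.516×10^3)^(1/4) = 15.3 mm

a ≈ 15.3 mm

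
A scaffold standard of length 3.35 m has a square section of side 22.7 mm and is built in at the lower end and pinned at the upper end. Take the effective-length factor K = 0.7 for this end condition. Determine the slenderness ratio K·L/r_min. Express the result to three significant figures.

λ ≈ 358

For a square r = a/√12 = 22.7/√12 = 6.553 mm
L_e = K·L = 0.7 × 3.35 m = 2.345 m = 2345.0 mm
λ = L_e / r_min = 2345.0 / 6.553 = 358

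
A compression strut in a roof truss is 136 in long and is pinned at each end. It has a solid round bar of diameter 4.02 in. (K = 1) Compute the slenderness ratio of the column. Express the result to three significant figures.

I = πd⁴/64 = π×4.02⁴/64 = 12.82 in⁴
A = 12.69 in²;  r_min = √(I/A) = √(12.82/12.69) = 1.005 in
L_e = K·L = 1 × 136 = 136.0 in
λ = L_e / r_min = 136.00 / 1.005 = 135

λ ≈ 135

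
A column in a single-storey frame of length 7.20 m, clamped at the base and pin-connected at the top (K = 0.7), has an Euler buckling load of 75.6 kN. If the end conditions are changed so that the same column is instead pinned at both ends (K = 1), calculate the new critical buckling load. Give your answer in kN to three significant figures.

P_cr ∝ 1/K², so P_cr,new = P_cr,old × (K_old/K_new)² = 75.6 × (0.7/1)²
= 75.6 × 0.4900 = 37.0 kN

P_cr ≈ 37.0 kN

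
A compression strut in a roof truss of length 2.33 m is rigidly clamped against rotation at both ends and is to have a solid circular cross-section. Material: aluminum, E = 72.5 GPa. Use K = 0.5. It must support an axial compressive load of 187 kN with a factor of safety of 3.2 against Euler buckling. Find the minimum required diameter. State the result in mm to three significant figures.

Required P_cr = n·P = 3.2 × 187 = 598.4 kN
L_e = K·L = 0.5 × 2.33 = 1.165 m
Required I = P_cr·L_e²/(π²E) = 5.984×10^5 × 1.165² / (π² × 7.25×10^10) = 1.135×10^-6 m⁴
I_req = 1.135×10^6 mm⁴
Solid circle: I = πd⁴/64  ⇒  d = (64I/π)^(1/4) = (64×1.135×10^6/π)^(1/4) = 69.3 mm

d ≈ 69.3 mm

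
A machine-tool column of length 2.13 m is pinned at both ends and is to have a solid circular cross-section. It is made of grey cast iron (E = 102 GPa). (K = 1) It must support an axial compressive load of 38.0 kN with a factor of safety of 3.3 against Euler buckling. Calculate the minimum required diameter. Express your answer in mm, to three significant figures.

d ≈ 58.3 mm

Required P_cr = n·P = 3.3 × 38.0 = 125.4 kN
L_e = K·L = 1 × 2.13 = 2.130 m
Required I = P_cr·L_e²/(π²E) = 1.254×10^5 × 2.130² / (π² × 1.02×10^11) = 5.651×10^-7 m⁴
I_req = 5.651×10^5 mm⁴
Solid circle: I = πd⁴/64  ⇒  d = (64I/π)^(1/4) = (64×5.651×10^5/π)^(1/4) = 58.3 mm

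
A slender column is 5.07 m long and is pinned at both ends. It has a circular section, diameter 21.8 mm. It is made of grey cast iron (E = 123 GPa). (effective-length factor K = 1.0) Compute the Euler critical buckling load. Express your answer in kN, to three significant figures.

P_cr ≈ 0.524 kN

I = πd⁴/64 = π×21.8⁴/64 = 1.109×10^4 mm⁴
I = 1.109×10^4 mm⁴ = 1.109×10^-8 m⁴
Effective length L_e = K·L = 1 × 5.07 = 5.070 m
P_cr = π²EI / L_e² = π² × 123×10⁹ × 1.109×10^-8 / 5.070² = 523.6 N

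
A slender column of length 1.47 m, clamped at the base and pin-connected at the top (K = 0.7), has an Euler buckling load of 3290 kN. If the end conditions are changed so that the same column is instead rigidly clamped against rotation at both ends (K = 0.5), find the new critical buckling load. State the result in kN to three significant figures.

P_cr ≈ 6450 kN

P_cr ∝ 1/K², so P_cr,new = P_cr,old × (K_old/K_new)² = 3290 × (0.7/0.5)²
= 3290 × 1.960 = 6450 kN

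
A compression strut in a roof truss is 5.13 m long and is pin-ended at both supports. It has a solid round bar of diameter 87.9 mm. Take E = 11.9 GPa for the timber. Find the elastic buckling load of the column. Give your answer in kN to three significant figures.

I = πd⁴/64 = π×87.9⁴/64 = 2.930×10^6 mm⁴
I = 2.930×10^6 mm⁴ = 2.930×10^-6 m⁴
Effective length L_e = K·L = 1 × 5.13 = 5.130 m
P_cr = π²EI / L_e² = π² × 11.9×10⁹ × 2.930×10^-6 / 5.130² = 1.308×10^4 N

P_cr ≈ 13.1 kN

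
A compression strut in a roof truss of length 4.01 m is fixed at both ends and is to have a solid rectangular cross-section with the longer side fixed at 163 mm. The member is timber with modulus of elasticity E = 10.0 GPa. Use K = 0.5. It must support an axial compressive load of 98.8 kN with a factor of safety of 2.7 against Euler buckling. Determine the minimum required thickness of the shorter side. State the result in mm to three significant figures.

b ≈ 92.8 mm

Required P_cr = n·P = 2.7 × 98.8 = 266.8 kN
L_e = K·L = 0.5 × 4.01 = 2.005 m
Required I = P_cr·L_e²/(π²E) = 2.668×10^5 × 2.005² / (π² × 1.00×10^10) = 1.087×10^-5 m⁴
I_req = 1.087×10^7 mm⁴
Rectangle, weak axis: I_min = h·b³/12 with h = 163 mm fixed  ⇒  b = (12I/h)^(1/3) = 92.8 mm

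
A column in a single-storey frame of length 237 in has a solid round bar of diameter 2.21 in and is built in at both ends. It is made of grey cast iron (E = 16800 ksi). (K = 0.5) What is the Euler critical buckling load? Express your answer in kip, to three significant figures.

I = πd⁴/64 = π×2.21⁴/64 = 1.171 in⁴
Effective length L_e = K·L = 0.5 × 237 = 118.5 in
P_cr = π²EI / L_e² = π² × 16800×10³ × 1.171 / 118.5² = 1.383×10^4 lb

P_cr ≈ 13.8 kip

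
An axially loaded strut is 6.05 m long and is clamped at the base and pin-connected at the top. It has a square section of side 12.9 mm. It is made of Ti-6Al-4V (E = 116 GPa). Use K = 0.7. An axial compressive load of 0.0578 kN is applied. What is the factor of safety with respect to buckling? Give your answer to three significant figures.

n ≈ 2.55

I = a⁴/12 = 12.9⁴/12 = 2.308×10^3 mm⁴
I = 2.308×10^3 mm⁴ = 2.308×10^-9 m⁴
Effective length L_e = K·L = 0.7 × 6.05 = 4.235 m
P_cr = π²EI / L_e² = π² × 116×10⁹ × 2.308×10^-9 / 4.235² = 147.3 N
Factor of safety n = P_cr / P = 0.14731 / 0.0578 = 2.55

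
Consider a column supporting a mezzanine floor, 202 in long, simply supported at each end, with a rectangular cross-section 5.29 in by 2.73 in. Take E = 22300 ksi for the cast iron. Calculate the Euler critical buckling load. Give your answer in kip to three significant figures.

Buckling occurs about the weak axis: I_min = h·b³/12 with b = 2.73 in (the shorter side).
I_min = 5.29×2.73³/12 = 8.969 in⁴
Effective length L_e = K·L = 1 × 202 = 202.0 in
P_cr = π²EI / L_e² = π² × 22300×10³ × 8.969 / 202.0² = 4.838×10^4 lb

P_cr ≈ 48.4 kip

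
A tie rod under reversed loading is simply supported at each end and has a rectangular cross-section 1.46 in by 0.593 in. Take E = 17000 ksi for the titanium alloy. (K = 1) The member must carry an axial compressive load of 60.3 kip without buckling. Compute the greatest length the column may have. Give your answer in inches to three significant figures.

Buckling occurs about the weak axis: I_min = h·b³/12 with b = 0.593 in (the shorter side).
I_min = 1.46×0.593³/12 = 2.537×10^-2 in⁴
At the buckling limit P_cr = P = 6.030×10^4 lb
From P_cr = π²EI/(K·L)²:  L = (1/K)·√(π²EI/P_cr) = (1/1)·√(π²×1.70×10^7×2.537×10^-2/6.030×10^4)
L = 8.40 in

L_max ≈ 8.40 in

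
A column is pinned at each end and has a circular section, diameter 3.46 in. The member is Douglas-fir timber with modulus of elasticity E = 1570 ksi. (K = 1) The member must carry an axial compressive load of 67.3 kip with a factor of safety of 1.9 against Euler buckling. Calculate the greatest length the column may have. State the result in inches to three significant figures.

I = πd⁴/64 = π×3.46⁴/64 = 7.035 in⁴
Required critical load P_cr = n·P = 1.9 × 67.3 = 127.9 kip = 1.279×10^5 lb
From P_cr = π²EI/(K·L)²:  L = (1/K)·√(π²EI/P_cr) = (1/1)·√(π²×1.57×10^6×7.035/1.279×10^5)
L = 29.2 in

L_max ≈ 29.2 in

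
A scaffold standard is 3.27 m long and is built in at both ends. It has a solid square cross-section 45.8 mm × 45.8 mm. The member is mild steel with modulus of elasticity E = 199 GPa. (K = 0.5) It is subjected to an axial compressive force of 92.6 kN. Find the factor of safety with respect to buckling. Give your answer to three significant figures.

I = a⁴/12 = 45.8⁴/12 = 3.667×10^5 mm⁴
I = 3.667×10^5 mm⁴ = 3.667×10^-7 m⁴
Effective length L_e = K·L = 0.5 × 3.27 = 1.635 m
P_cr = π²EI / L_e² = π² × 199×10⁹ × 3.667×10^-7 / 1.635² = 2.694×10^5 N
Factor of safety n = P_cr / P = 269.40 / 92.6 = 2.91

n ≈ 2.91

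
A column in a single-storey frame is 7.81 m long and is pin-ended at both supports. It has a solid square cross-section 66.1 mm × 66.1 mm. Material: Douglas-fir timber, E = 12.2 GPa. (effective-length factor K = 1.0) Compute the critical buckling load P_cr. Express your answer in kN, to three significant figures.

I = a⁴/12 = 66.1⁴/12 = 1.591×10^6 mm⁴
I = 1.591×10^6 mm⁴ = 1.591×10^-6 m⁴
Effective length L_e = K·L = 1 × 7.81 = 7.810 m
P_cr = π²EI / L_e² = π² × 12.2×10⁹ × 1.591×10^-6 / 7.810² = 3.140×10^3 N

P_cr ≈ 3.14 kN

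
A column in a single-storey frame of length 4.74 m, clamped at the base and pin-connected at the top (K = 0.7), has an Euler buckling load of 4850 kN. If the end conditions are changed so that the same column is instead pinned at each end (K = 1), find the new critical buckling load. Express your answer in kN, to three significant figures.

P_cr ≈ 2380 kN

P_cr ∝ 1/K², so P_cr,new = P_cr,old × (K_old/K_new)² = 4850 × (0.7/1)²
= 4850 × 0.4900 = 2380 kN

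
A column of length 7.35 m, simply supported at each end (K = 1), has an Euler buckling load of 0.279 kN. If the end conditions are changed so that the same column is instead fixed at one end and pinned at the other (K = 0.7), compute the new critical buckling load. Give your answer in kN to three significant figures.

P_cr ≈ 0.569 kN

P_cr ∝ 1/K², so P_cr,new = P_cr,old × (K_old/K_new)² = 0.279 × (1/0.7)²
= 0.279 × 2.041 = 0.569 kN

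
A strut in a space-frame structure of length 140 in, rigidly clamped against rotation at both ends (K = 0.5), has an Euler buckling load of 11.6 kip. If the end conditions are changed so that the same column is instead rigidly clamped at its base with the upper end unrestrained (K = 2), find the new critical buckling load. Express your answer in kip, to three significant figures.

P_cr ∝ 1/K², so P_cr,new = P_cr,old × (K_old/K_new)² = 11.6 × (0.5/2)²
= 11.6 × 0.06250 = 0.725 kip

P_cr ≈ 0.725 kip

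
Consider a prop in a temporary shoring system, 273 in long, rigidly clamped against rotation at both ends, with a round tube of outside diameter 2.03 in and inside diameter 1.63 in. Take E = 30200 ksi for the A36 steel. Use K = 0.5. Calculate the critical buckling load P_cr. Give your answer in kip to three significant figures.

P_cr ≈ 7.79 kip

d_o = 2.03 in, d_i = 1.63 in
I = π(d_o⁴ − d_i⁴)/64 = π(2.03⁴ − 1.630⁴)/64 = 0.4871 in⁴
Effective length L_e = K·L = 0.5 × 273 = 136.5 in
P_cr = π²EI / L_e² = π² × 30200×10³ × 0.4871 / 136.5² = 7.792×10^3 lb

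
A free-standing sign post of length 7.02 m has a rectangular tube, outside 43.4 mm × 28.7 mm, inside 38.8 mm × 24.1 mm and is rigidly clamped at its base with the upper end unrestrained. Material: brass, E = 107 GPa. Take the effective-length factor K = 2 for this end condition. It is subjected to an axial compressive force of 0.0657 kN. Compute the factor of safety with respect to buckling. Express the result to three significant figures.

Weak-axis I_min = (h_o·b_o³ − h_i·b_i³)/12 with b_o = 28.7, b_i = 24.10 mm (shorter outer/inner sides).
I_min = (43.4×28.7³ − 38.80×24.10³)/12 = 4.024×10^4 mm⁴
I = 4.024×10^4 mm⁴ = 4.024×10^-8 m⁴
Effective length L_e = K·L = 2 × 7.02 = 14.04 m
P_cr = π²EI / L_e² = π² × 107×10⁹ × 4.024×10^-8 / 14.04² = 215.6 N
Factor of safety n = P_cr / P = 0.21557 / 0.0657 = 3.28

n ≈ 3.28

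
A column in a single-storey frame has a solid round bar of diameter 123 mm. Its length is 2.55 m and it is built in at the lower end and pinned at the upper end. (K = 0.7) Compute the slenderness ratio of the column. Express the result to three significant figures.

λ ≈ 58.0

For a solid circle r = d/4 = 123/4 = 30.75 mm
L_e = K·L = 0.7 × 2.55 m = 1.785 m = 1785.0 mm
λ = L_e / r_min = 1785.0 / 30.75 = 58.0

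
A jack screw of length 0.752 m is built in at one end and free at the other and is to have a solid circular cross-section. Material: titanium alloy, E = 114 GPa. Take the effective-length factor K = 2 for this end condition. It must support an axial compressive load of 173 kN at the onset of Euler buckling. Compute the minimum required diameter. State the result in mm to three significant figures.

d ≈ 51.6 mm

L_e = K·L = 2 × 0.752 = 1.504 m
Required I = P_cr·L_e²/(π²E) = 1.730×10^5 × 1.504² / (π² × 1.14×10^11) = 3.478×10^-7 m⁴
I_req = 3.478×10^5 mm⁴
Solid circle: I = πd⁴/64  ⇒  d = (64I/π)^(1/4) = (64×3.478×10^5/π)^(1/4) = 51.6 mm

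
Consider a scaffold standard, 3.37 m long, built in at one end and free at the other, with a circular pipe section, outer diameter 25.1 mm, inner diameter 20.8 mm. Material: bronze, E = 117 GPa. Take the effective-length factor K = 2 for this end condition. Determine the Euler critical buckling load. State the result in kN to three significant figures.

P_cr ≈ 0.262 kN

d_o = 25.1 mm, d_i = 20.8 mm
I = π(d_o⁴ − d_i⁴)/64 = π(25.1⁴ − 20.80⁴)/64 = 1.030×10^4 mm⁴
I = 1.030×10^4 mm⁴ = 1.030×10^-8 m⁴
Effective length L_e = K·L = 2 × 3.37 = 6.740 m
P_cr = π²EI / L_e² = π² × 117×10⁹ × 1.030×10^-8 / 6.740² = 261.7 N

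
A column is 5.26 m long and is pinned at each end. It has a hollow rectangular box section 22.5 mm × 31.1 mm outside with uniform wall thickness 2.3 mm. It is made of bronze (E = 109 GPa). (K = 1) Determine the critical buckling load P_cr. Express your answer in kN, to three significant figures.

P_cr ≈ 0.655 kN

Inner dimensions: h_i = 31.1 − 2×2.3 = 26.50 mm, b_i = 22.5 − 2×2.3 = 17.90 mm
Weak-axis I_min = (h_o·b_o³ − h_i·b_i³)/12 with b_o = 22.5, b_i = 17.90 mm (shorter outer/inner sides).
I_min = (31.1×22.5³ − 26.50×17.90³)/12 = 1.686×10^4 mm⁴
I = 1.686×10^4 mm⁴ = 1.686×10^-8 m⁴
Effective length L_e = K·L = 1 × 5.26 = 5.260 m
P_cr = π²EI / L_e² = π² × 109×10⁹ × 1.686×10^-8 / 5.260² = 655.4 N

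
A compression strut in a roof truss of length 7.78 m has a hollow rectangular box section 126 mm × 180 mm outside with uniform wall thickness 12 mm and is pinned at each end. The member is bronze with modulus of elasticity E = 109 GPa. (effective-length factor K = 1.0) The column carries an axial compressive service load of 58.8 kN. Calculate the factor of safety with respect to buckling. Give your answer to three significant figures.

n ≈ 4.90

Inner dimensions: h_i = 180 − 2×12 = 156.0 mm, b_i = 126 − 2×12 = 102.0 mm
Weak-axis I_min = (h_o·b_o³ − h_i·b_i³)/12 with b_o = 126, b_i = 102.0 mm (shorter outer/inner sides).
I_min = (180×126³ − 156.0×102.0³)/12 = 1.621×10^7 mm⁴
I = 1.621×10^7 mm⁴ = 1.621×10^-5 m⁴
Effective length L_e = K·L = 1 × 7.78 = 7.780 m
P_cr = π²EI / L_e² = π² × 109×10⁹ × 1.621×10^-5 / 7.780² = 2.881×10^5 N
Factor of safety n = P_cr / P = 288.10 / 58.8 = 4.90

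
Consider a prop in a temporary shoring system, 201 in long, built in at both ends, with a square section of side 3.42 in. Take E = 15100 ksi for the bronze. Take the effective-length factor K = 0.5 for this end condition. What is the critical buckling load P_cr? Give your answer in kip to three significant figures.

I = a⁴/12 = 3.42⁴/12 = 11.40 in⁴
Effective length L_e = K·L = 0.5 × 201 = 100.5 in
P_cr = π²EI / L_e² = π² × 15100×10³ × 11.40 / 100.5² = 1.682×10^5 lb

P_cr ≈ 168 kip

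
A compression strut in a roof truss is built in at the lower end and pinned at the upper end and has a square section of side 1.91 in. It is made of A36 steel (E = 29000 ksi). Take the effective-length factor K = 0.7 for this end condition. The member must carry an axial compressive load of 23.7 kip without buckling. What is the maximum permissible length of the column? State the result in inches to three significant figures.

I = a⁴/12 = 1.91⁴/12 = 1.109 in⁴
At the buckling limit P_cr = P = 2.370×10^4 lb
From P_cr = π²EI/(K·L)²:  L = (1/K)·√(π²EI/P_cr) = (1/0.7)·√(π²×2.90×10^7×1.109/2.370×10^4)
L = 165 in

L_max ≈ 165 in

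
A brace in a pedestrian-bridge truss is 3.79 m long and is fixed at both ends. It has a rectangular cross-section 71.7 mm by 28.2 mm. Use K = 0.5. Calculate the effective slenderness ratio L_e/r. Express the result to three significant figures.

λ ≈ 233

Buckling occurs about the weak axis: I_min = h·b³/12 with b = 28.2 mm (the shorter side).
I_min = 71.7×28.2³/12 = 1.340×10^5 mm⁴
A = 2.022×10^3 mm²;  r_min = √(I/A) = √(1.340×10^5/2.022×10^3) = 8.141 mm
L_e = K·L = 0.5 × 3.79 m = 1.895 m = 1895.0 mm
λ = L_e / r_min = 1895.0 / 8.141 = 233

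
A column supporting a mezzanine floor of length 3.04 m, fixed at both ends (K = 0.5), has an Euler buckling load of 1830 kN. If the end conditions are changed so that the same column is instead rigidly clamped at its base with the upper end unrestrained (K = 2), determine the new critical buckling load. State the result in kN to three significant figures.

P_cr ∝ 1/K², so P_cr,new = P_cr,old × (K_old/K_new)² = 1830 × (0.5/2)²
= 1830 × 0.06250 = 114 kN

P_cr ≈ 114 kN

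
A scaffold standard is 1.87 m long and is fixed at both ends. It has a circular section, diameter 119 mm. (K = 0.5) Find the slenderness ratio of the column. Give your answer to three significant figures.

I = πd⁴/64 = π×119⁴/64 = 9.844×10^6 mm⁴
A = 1.112×10^4 mm²;  r_min = √(I/A) = √(9.844×10^6/1.112×10^4) = 29.75 mm
L_e = K·L = 0.5 × 1.87 m = 0.9350 m = 935.00 mm
λ = L_e / r_min = 935.00 / 29.75 = 31.4

λ ≈ 31.4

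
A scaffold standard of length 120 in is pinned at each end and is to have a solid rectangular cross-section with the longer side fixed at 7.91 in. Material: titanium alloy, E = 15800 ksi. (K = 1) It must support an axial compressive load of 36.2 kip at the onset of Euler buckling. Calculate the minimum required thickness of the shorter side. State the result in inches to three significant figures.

L_e = K·L = 1 × 120 = 120.0 in
Required I = P_cr·L_e²/(π²E) = 3.620×10^4 × 120.0² / (π² × 1.58×10^7) = 3.343 in⁴
Rectangle, weak axis: I_min = h·b³/12 with h = 7.91 in fixed  ⇒  b = (12I/h)^(1/3) = 1.72 in

b ≈ 1.72 in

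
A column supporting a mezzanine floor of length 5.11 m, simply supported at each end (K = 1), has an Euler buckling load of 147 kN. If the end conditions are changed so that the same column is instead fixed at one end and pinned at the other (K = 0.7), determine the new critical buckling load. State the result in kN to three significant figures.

P_cr ∝ 1/K², so P_cr,new = P_cr,old × (K_old/K_new)² = 147 × (1/0.7)²
= 147 × 2.041 = 300 kN

P_cr ≈ 300 kN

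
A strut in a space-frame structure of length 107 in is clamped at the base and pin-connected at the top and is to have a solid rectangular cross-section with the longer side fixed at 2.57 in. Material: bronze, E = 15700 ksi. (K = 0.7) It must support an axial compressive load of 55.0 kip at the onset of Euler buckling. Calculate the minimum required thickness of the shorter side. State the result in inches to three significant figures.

b ≈ 2.10 in

L_e = K·L = 0.7 × 107 = 74.90 in
Required I = P_cr·L_e²/(π²E) = 5.500×10^4 × 74.90² / (π² × 1.57×10^7) = 1.991 in⁴
Rectangle, weak axis: I_min = h·b³/12 with h = 2.57 in fixed  ⇒  b = (12I/h)^(1/3) = 2.10 in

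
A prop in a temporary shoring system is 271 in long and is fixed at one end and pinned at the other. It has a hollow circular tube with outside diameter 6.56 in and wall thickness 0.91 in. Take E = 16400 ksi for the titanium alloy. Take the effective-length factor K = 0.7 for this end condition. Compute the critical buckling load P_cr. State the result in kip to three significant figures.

Inner diameter d_i = 6.56 − 2×0.91 = 4.740 in
I = π(d_o⁴ − d_i⁴)/64 = π(6.56⁴ − 4.740⁴)/64 = 66.13 in⁴
Effective length L_e = K·L = 0.7 × 271 = 189.7 in
P_cr = π²EI / L_e² = π² × 16400×10³ × 66.13 / 189.7² = 2.974×10^5 lb

P_cr ≈ 297 kip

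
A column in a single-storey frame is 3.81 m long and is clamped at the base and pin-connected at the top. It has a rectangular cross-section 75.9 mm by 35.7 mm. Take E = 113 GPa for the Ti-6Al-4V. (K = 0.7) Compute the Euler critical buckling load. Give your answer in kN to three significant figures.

P_cr ≈ 45.1 kN

Buckling occurs about the weak axis: I_min = h·b³/12 with b = 35.7 mm (the shorter side).
I_min = 75.9×35.7³/12 = 2.878×10^5 mm⁴
I = 2.878×10^5 mm⁴ = 2.878×10^-7 m⁴
Effective length L_e = K·L = 0.7 × 3.81 = 2.667 m
P_cr = π²EI / L_e² = π² × 113×10⁹ × 2.878×10^-7 / 2.667² = 4.512×10^4 N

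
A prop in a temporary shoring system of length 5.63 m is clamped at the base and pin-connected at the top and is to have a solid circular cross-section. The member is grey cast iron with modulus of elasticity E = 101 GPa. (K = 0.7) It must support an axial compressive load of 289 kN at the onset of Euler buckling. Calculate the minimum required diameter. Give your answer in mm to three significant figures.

L_e = K·L = 0.7 × 5.63 = 3.941 m
Required I = P_cr·L_e²/(π²E) = 2.890×10^5 × 3.941² / (π² × 1.01×10^11) = 4.503×10^-6 m⁴
I_req = 4.503×10^6 mm⁴
Solid circle: I = πd⁴/64  ⇒  d = (64I/π)^(1/4) = (64×4.503×10^6/π)^(1/4) = 97.9 mm

d ≈ 97.9 mm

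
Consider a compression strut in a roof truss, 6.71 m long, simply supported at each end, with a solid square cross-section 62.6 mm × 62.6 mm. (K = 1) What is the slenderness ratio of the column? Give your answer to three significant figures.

λ ≈ 371

I = a⁴/12 = 62.6⁴/12 = 1.280×10^6 mm⁴
A = 3.919×10^3 mm²;  r_min = √(I/A) = √(1.280×10^6/3.919×10^3) = 18.07 mm
L_e = K·L = 1 × 6.71 m = 6.710 m = 6710.0 mm
λ = L_e / r_min = 6710.0 / 18.07 = 371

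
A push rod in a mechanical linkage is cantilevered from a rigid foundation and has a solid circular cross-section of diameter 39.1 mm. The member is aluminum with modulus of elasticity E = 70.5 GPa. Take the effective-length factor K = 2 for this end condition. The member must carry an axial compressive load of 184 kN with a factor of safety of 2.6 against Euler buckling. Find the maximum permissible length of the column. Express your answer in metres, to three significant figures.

L_max ≈ 0.204 m

I = πd⁴/64 = π×39.1⁴/64 = 1.147×10^5 mm⁴
I = 1.147×10^-7 m⁴
Required critical load P_cr = n·P = 2.6 × 184 = 478.4 kN = 4.784×10^5 N
From P_cr = π²EI/(K·L)²:  L = (1/K)·√(π²EI/P_cr) = (1/2)·√(π²×7.05×10^10×1.147×10^-7/4.784×10^5)
L = 0.204 m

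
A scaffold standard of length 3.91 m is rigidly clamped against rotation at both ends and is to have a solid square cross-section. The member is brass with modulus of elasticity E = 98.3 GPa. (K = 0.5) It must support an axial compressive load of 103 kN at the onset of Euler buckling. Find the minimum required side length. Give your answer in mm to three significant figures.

L_e = K·L = 0.5 × 3.91 = 1.955 m
Required I = P_cr·L_e²/(π²E) = 1.030×10^5 × 1.955² / (π² × 9.83×10^10) = 4.058×10^-7 m⁴
I_req = 4.058×10^5 mm⁴
Solid square: I = a⁴/12  ⇒  a = (12I)^(1/4) = (12×4.058×10^5)^(1/4) = 47.0 mm

a ≈ 47.0 mm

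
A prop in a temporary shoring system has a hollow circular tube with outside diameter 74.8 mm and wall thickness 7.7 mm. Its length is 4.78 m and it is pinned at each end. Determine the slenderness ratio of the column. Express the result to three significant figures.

Inner diameter d_i = 74.8 − 2×7.7 = 59.40 mm
I = π(d_o⁴ − d_i⁴)/64 = π(74.8⁴ − 59.40⁴)/64 = 9.255×10^5 mm⁴
A = 1.623×10^3 mm²;  r_min = √(I/A) = √(9.255×10^5/1.623×10^3) = 23.88 mm
L_e = K·L = 1 × 4.78 m = 4.780 m = 4780.0 mm
λ = L_e / r_min = 4780.0 / 23.88 = 200

λ ≈ 200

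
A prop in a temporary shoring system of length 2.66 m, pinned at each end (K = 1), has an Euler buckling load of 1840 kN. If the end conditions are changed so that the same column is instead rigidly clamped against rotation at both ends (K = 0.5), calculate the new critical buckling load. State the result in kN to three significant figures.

P_cr ≈ 7360 kN

P_cr ∝ 1/K², so P_cr,new = P_cr,old × (K_old/K_new)² = 1840 × (1/0.5)²
= 1840 × 4.000 = 7360 kN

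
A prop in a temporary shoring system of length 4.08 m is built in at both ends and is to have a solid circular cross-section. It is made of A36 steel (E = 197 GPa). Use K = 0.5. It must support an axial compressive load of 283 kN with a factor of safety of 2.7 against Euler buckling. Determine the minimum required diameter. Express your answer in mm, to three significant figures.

Required P_cr = n·P = 2.7 × 283 = 764.1 kN
L_e = K·L = 0.5 × 4.08 = 2.040 m
Required I = P_cr·L_e²/(π²E) = 7.641×10^5 × 2.040² / (π² × 1.97×10^11) = 1.635×10^-6 m⁴
I_req = 1.635×10^6 mm⁴
Solid circle: I = πd⁴/64  ⇒  d = (64I/π)^(1/4) = (64×1.635×10^6/π)^(1/4) = 76.0 mm

d ≈ 76.0 mm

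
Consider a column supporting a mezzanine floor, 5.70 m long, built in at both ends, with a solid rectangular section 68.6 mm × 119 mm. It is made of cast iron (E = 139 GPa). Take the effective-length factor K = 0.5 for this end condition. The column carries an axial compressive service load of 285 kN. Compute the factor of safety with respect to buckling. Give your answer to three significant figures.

n ≈ 1.90

Buckling occurs about the weak axis: I_min = h·b³/12 with b = 68.6 mm (the shorter side).
I_min = 119×68.6³/12 = 3.201×10^6 mm⁴
I = 3.201×10^6 mm⁴ = 3.201×10^-6 m⁴
Effective length L_e = K·L = 0.5 × 5.70 = 2.850 m
P_cr = π²EI / L_e² = π² × 139×10⁹ × 3.201×10^-6 / 2.850² = 5.407×10^5 N
Factor of safety n = P_cr / P = 540.71 / 285 = 1.90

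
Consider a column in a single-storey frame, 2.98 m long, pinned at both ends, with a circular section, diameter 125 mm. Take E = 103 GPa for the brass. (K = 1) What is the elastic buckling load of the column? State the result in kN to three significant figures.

P_cr ≈ 1370 kN

I = πd⁴/64 = π×125⁴/64 = 1.198×10^7 mm⁴
I = 1.198×10^7 mm⁴ = 1.198×10^-5 m⁴
Effective length L_e = K·L = 1 × 2.98 = 2.980 m
P_cr = π²EI / L_e² = π² × 103×10⁹ × 1.198×10^-5 / 2.980² = 1.372×10^6 N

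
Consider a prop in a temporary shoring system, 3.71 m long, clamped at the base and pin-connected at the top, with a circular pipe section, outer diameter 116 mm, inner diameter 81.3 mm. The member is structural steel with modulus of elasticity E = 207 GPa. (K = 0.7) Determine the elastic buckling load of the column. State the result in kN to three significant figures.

P_cr ≈ 2040 kN

d_o = 116 mm, d_i = 81.3 mm
I = π(d_o⁴ − d_i⁴)/64 = π(116⁴ − 81.30⁴)/64 = 6.743×10^6 mm⁴
I = 6.743×10^6 mm⁴ = 6.743×10^-6 m⁴
Effective length L_e = K·L = 0.7 × 3.71 = 2.597 m
P_cr = π²EI / L_e² = π² × 207×10⁹ × 6.743×10^-6 / 2.597² = 2.043×10^6 N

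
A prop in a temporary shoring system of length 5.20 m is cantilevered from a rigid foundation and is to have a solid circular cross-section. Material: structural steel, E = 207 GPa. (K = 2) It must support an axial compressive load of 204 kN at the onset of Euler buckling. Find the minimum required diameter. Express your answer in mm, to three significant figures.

L_e = K·L = 2 × 5.20 = 10.40 m
Required I = P_cr·L_e²/(π²E) = 2.040×10^5 × 10.40² / (π² × 2.07×10^11) = 1.080×10^-5 m⁴
I_req = 1.080×10^7 mm⁴
Solid circle: I = πd⁴/64  ⇒  d = (64I/π)^(1/4) = (64×1.080×10^7/π)^(1/4) = 122 mm

d ≈ 122 mm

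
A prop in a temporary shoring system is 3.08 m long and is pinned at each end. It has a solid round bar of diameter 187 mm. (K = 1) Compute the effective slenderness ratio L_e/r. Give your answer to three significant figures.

I = πd⁴/64 = π×187⁴/64 = 6.003×10^7 mm⁴
A = 2.746×10^4 mm²;  r_min = √(I/A) = √(6.003×10^7/2.746×10^4) = 46.75 mm
L_e = K·L = 1 × 3.08 m = 3.080 m = 3080.0 mm
λ = L_e / r_min = 3080.0 / 46.75 = 65.9

λ ≈ 65.9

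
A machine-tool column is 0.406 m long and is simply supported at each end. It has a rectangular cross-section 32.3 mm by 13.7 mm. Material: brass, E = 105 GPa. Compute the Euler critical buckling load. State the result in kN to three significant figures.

P_cr ≈ 43.5 kN

Buckling occurs about the weak axis: I_min = h·b³/12 with b = 13.7 mm (the shorter side).
I_min = 32.3×13.7³/12 = 6.921×10^3 mm⁴
I = 6.921×10^3 mm⁴ = 6.921×10^-9 m⁴
Effective length L_e = K·L = 1 × 0.406 = 0.4060 m
P_cr = π²EI / L_e² = π² × 105×10⁹ × 6.921×10^-9 / 0.4060² = 4.351×10^4 N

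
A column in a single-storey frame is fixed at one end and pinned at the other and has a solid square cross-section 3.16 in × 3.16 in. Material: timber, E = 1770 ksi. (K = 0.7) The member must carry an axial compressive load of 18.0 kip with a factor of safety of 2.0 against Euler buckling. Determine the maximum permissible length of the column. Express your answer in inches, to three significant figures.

L_max ≈ 90.7 in

I = a⁴/12 = 3.16⁴/12 = 8.309 in⁴
Required critical load P_cr = n·P = 2.0 × 18.0 = 36.00 kip = 3.600×10^4 lb
From P_cr = π²EI/(K·L)²:  L = (1/K)·√(π²EI/P_cr) = (1/0.7)·√(π²×1.77×10^6×8.309/3.600×10^4)
L = 90.7 in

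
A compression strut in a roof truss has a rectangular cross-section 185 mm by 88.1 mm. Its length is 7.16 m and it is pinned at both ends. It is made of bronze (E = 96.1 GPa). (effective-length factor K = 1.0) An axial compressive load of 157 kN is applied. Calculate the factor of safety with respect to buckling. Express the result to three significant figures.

n ≈ 1.24

Buckling occurs about the weak axis: I_min = h·b³/12 with b = 88.1 mm (the shorter side).
I_min = 185×88.1³/12 = 1.054×10^7 mm⁴
I = 1.054×10^7 mm⁴ = 1.054×10^-5 m⁴
Effective length L_e = K·L = 1 × 7.16 = 7.160 m
P_cr = π²EI / L_e² = π² × 96.1×10⁹ × 1.054×10^-5 / 7.160² = 1.950×10^5 N
Factor of safety n = P_cr / P = 195.04 / 157 = 1.24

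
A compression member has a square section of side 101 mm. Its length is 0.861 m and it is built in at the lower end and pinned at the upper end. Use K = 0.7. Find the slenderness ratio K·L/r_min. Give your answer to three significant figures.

For a square r = a/√12 = 101/√12 = 29.16 mm
L_e = K·L = 0.7 × 0.861 m = 0.6027 m = 602.70 mm
λ = L_e / r_min = 602.70 / 29.16 = 20.7

λ ≈ 20.7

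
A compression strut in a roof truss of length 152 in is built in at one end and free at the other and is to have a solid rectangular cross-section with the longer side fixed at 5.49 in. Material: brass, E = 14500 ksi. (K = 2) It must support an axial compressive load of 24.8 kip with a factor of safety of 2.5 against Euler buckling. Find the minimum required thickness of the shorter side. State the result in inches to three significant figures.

Required P_cr = n·P = 2.5 × 24.8 = 62.00 kip
L_e = K·L = 2 × 152 = 304.0 in
Required I = P_cr·L_e²/(π²E) = 6.200×10^4 × 304.0² / (π² × 1.45×10^7) = 40.04 in⁴
Rectangle, weak axis: I_min = h·b³/12 with h = 5.49 in fixed  ⇒  b = (12I/h)^(1/3) = 4.44 in

b ≈ 4.44 in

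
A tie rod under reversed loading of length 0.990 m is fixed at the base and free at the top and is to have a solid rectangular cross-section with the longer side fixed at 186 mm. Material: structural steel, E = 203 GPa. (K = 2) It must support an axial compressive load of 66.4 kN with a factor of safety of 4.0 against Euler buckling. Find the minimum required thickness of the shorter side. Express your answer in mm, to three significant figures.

b ≈ 32.2 mm

Required P_cr = n·P = 4.0 × 66.4 = 265.6 kN
L_e = K·L = 2 × 0.990 = 1.980 m
Required I = P_cr·L_e²/(π²E) = 2.656×10^5 × 1.980² / (π² × 2.03×10^11) = 5.197×10^-7 m⁴
I_req = 5.197×10^5 mm⁴
Rectangle, weak axis: I_min = h·b³/12 with h = 186 mm fixed  ⇒  b = (12I/h)^(1/3) = 32.2 mm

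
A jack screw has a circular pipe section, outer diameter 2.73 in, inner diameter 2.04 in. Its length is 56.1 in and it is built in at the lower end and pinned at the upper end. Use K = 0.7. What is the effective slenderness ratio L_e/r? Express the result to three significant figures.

λ ≈ 46.1

d_o = 2.73 in, d_i = 2.04 in
I = π(d_o⁴ − d_i⁴)/64 = π(2.73⁴ − 2.040⁴)/64 = 1.876 in⁴
A = 2.585 in²;  r_min = √(I/A) = √(1.876/2.585) = 0.8520 in
L_e = K·L = 0.7 × 56.1 = 39.27 in
λ = L_e / r_min = 39.270 / 0.8520 = 46.1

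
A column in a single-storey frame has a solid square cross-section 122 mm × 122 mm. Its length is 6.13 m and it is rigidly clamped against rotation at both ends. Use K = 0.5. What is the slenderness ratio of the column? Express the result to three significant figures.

λ ≈ 87.0

I = a⁴/12 = 122⁴/12 = 1.846×10^7 mm⁴
A = 1.488×10^4 mm²;  r_min = √(I/A) = √(1.846×10^7/1.488×10^4) = 35.22 mm
L_e = K·L = 0.5 × 6.13 m = 3.065 m = 3065.0 mm
λ = L_e / r_min = 3065.0 / 35.22 = 87.0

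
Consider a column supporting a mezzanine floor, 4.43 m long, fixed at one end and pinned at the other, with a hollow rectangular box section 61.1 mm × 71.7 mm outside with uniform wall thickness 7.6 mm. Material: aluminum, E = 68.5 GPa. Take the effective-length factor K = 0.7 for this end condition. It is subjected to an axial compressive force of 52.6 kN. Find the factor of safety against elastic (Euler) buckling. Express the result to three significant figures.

Inner dimensions: h_i = 71.7 − 2×7.6 = 56.50 mm, b_i = 61.1 − 2×7.6 = 45.90 mm
Weak-axis I_min = (h_o·b_o³ − h_i·b_i³)/12 with b_o = 61.1, b_i = 45.90 mm (shorter outer/inner sides).
I_min = (71.7×61.1³ − 56.50×45.90³)/12 = 9.076×10^5 mm⁴
I = 9.076×10^5 mm⁴ = 9.076×10^-7 m⁴
Effective length L_e = K·L = 0.7 × 4.43 = 3.101 m
P_cr = π²EI / L_e² = π² × 68.5×10⁹ × 9.076×10^-7 / 3.101² = 6.381×10^4 N
Factor of safety n = P_cr / P = 63.808 / 52.6 = 1.21

n ≈ 1.21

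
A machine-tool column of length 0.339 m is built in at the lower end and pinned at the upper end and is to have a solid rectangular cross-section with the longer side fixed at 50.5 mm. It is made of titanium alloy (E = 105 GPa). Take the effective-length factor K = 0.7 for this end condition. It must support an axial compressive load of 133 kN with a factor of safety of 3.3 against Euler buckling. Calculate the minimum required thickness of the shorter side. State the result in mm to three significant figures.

b ≈ 17.8 mm

Required P_cr = n·P = 3.3 × 133 = 438.9 kN
L_e = K·L = 0.7 × 0.339 = 0.2373 m
Required I = P_cr·L_e²/(π²E) = 4.389×10^5 × 0.2373² / (π² × 1.05×10^11) = 2.385×10^-8 m⁴
I_req = 2.385×10^4 mm⁴
Rectangle, weak axis: I_min = h·b³/12 with h = 50.5 mm fixed  ⇒  b = (12I/h)^(1/3) = 17.8 mm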